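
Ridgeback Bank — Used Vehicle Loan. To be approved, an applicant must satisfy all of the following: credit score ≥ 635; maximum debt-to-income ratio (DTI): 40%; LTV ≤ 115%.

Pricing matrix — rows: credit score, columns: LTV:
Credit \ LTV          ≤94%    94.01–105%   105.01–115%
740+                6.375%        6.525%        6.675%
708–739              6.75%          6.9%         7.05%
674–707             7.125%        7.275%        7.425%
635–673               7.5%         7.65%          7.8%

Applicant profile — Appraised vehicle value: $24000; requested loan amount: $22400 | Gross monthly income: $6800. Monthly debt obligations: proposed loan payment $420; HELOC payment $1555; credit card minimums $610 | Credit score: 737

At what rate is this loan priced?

6.75%

Credit score 737 ≥ 635; Total monthly debts = (420 + 1,555 + 610) = 2,585. Debt-to-income = 2,585/6,800 = 38% — meets 40% limit
Loan-to-value = 22,400/24,000 = 93.3% — pass (115% max)
Score 737 is in the 708–739 band; LTV 93.3% is in the ≤94% band → 6.75%.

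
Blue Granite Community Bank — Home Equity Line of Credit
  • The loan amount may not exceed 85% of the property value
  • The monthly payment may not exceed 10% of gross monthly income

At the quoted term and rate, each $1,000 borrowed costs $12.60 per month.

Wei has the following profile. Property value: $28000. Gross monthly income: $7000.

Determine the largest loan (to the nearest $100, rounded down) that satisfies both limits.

Payment cap: 10% × $7,000 = $700/month.
At $12.60 per $1,000, that supports 700/12.60 × 1,000 ≈ $55,555 → $55,500.
LTV cap: 85% × $28,000 = $23,800 → $23,800.
Binding constraint: loan-to-value.

$23,800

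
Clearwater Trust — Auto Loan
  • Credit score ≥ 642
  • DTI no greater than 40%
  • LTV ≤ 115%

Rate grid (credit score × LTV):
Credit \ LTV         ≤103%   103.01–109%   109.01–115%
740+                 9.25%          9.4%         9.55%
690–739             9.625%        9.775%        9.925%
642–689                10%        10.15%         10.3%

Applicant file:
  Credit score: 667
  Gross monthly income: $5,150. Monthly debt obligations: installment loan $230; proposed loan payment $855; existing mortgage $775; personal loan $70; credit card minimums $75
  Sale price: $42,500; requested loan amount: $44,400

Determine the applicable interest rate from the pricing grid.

Credit score 667 ≥ 642; Total monthly debts = (230 + 855 + 775 + 70 + 75) = 2,005. DTI: 2,005 ÷ 5,150 = 38.9%, within the 40% cap
LTV: 44,400 ÷ 42,500 = 104.5%, within 115% cap
Credit 667 → row 642–689; LTV 104.5% → column 103.01–109%. Grid cell → 10.15%.

10.15%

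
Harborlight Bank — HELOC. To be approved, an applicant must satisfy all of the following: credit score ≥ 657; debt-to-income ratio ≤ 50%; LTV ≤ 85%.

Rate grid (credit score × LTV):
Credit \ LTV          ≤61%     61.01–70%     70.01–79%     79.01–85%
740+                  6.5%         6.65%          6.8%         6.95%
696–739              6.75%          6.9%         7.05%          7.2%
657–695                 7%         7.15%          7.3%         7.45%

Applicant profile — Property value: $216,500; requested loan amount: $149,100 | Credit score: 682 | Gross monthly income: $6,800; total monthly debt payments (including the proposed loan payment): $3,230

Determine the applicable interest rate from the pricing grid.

7.15%

Credit score 682 ≥ 657; Debt-to-income = 3,230/6,800 = 47.5% — meets 50% limit
Loan-to-value = 149,100/216,500 = 68.9% — pass (85% max)
Score 682 is in the 657–695 band; LTV 68.9% is in the 61.01–70% band → 7.15%.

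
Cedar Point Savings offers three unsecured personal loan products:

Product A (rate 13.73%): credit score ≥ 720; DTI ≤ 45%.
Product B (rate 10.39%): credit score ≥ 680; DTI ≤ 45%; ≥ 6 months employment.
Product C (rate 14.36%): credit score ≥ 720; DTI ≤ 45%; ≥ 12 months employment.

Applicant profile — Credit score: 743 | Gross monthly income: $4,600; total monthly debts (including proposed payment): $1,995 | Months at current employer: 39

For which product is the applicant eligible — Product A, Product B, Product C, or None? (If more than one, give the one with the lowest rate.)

Product B

DTI = 1,995/4,600 = 43.4%.
Product A: score 743 ≥ 720; DTI 43.4% ≤ 45% → qualifies.
Product B: score 743 ≥ 680; DTI 43.4% ≤ 45%; employment 39 ≥ 6 mo → qualifies.
Product C: score 743 ≥ 720; DTI 43.4% ≤ 45%; employment 39 ≥ 12 mo → qualifies.
Qualifying: Product A, Product B, Product C. Lowest rate is 10.39% → Product B.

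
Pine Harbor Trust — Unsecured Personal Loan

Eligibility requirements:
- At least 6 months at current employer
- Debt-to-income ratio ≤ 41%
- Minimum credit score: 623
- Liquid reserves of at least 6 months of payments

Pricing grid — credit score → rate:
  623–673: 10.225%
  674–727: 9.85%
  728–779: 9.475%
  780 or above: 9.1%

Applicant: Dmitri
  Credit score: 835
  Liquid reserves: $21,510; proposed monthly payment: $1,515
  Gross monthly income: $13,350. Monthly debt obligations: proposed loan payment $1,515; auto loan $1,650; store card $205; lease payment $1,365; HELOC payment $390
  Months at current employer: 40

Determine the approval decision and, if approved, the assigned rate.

Credit score 835 ≥ 623 (meets minimum)
Employment 40 ≥ 6 months
Total monthly debts = (1,515 + 1,650 + 205 + 1,365 + 390) = 5,125. DTI = 5,125/13,350 = 38.4% ≤ 41%
Liquid reserves cover 21,510/1,515 = 14.2 months — ≥ 6 required
All requirements met. Score 835 falls in the 780 or above tier → 9.1%.

Approved at 9.1%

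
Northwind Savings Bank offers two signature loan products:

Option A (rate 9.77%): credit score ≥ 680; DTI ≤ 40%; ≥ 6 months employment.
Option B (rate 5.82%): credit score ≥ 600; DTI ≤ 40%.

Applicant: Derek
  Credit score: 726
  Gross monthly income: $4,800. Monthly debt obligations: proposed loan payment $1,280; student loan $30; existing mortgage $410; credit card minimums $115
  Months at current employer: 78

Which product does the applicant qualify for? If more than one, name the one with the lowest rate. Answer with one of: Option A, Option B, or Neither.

Total debts = (1,280 + 30 + 410 + 115) = 1,835; DTI = 1,835/4,800 = 38.2%.
Option A: score 726 ≥ 680; DTI 38.2% ≤ 40%; employment 78 ≥ 6 mo → qualifies.
Option B: score 726 ≥ 600; DTI 38.2% ≤ 40% → qualifies.
Qualifying: Option A, Option B. Lowest rate is 5.82% → Option B.

Option B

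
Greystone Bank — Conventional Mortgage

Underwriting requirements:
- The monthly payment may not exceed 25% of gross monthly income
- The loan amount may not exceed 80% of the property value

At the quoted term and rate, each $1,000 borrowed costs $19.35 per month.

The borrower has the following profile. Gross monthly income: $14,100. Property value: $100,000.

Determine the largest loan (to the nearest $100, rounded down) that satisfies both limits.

Payment cap: 25% × $14,100 = $3,525/month.
At $19.35 per $1,000, that supports 3,525/19.35 × 1,000 ≈ $182,170 → $182,100.
LTV cap: 80% × $100,000 = $80,000 → $80,000.
Binding constraint: loan-to-value.

$80,000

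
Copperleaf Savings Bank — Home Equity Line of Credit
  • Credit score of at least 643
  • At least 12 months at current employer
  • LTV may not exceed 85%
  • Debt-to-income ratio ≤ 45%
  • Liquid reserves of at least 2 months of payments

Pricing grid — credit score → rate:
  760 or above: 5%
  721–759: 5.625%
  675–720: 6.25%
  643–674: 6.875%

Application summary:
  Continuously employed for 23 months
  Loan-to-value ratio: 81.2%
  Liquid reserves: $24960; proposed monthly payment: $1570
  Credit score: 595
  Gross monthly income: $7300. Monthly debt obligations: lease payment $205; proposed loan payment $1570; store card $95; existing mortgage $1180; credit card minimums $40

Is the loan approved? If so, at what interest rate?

Denied

Credit score 595 < 643 (below minimum)
LTV 81.2% ≤ 85%
Employment 23 ≥ 12 months
Total monthly debts = (205 + 1,570 + 95 + 1,180 + 40) = 3,090. DTI = 3,090/7,300 = 42.3% ≤ 45%
Liquid reserves cover 24,960/1,570 = 15.9 months — ≥ 2 required
Not all requirements met → denied.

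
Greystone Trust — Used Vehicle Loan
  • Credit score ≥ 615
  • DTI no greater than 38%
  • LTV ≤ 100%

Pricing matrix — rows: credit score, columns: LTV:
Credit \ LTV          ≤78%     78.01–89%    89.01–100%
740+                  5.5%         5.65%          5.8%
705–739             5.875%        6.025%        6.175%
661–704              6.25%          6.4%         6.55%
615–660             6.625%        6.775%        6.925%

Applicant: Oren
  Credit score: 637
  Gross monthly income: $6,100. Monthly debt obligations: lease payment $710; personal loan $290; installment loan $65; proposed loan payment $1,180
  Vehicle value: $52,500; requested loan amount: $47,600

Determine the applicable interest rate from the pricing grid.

6.925%

Credit score 637 ≥ 615; Total monthly debts = (710 + 290 + 65 + 1,180) = 2,245. DTI = 2,245/6,100 = 36.8% ≤ 38%
Loan-to-value = 47,600/52,500 = 90.7% — pass (100% max)
Score 637 is in the 615–660 band; LTV 90.7% is in the 89.01–100% band → 6.925%.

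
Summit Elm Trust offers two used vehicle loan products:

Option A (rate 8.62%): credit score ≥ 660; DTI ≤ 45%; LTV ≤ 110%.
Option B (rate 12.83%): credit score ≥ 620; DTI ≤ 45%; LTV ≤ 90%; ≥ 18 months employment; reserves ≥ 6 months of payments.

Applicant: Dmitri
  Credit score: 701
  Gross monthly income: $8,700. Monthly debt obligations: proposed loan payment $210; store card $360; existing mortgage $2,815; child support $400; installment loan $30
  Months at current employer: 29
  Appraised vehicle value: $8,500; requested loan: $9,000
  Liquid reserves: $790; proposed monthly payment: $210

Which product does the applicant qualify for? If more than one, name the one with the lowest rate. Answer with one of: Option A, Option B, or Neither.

Total debts = (210 + 360 + 2,815 + 400 + 30) = 3,815; DTI = 3,815/8,700 = 43.9%.
LTV = 9,000/8,500 = 105.9%.
Reserves = 790/210 = 3.8 months.
Option A: score 701 ≥ 660; DTI 43.9% ≤ 45%; LTV 105.9% ≤ 110% → qualifies.
Option B: score 701 ≥ 620; DTI 43.9% ≤ 45%; LTV 105.9% > 90%; employment 29 ≥ 18 mo; reserves 3.8 < 6 mo → does not qualify.

Option A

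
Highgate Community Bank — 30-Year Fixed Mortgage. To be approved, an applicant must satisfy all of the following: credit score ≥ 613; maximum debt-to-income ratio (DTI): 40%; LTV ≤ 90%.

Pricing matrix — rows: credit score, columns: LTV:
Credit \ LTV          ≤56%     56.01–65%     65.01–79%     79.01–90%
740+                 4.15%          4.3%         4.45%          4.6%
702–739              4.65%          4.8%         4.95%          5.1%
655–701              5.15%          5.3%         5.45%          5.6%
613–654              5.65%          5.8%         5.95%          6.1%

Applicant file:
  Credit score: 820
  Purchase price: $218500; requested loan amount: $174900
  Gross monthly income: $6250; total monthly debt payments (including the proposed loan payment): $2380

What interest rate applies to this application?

4.6%

Credit score 820 ≥ 613; DTI = 2,380/6,250 = 38.1% ≤ 40%
LTV: 174,900 ÷ 218,500 = 80%, within 90% cap
Row: 820 falls in 740+. Column: 80% falls in 79.01–90%. Rate = 4.6%.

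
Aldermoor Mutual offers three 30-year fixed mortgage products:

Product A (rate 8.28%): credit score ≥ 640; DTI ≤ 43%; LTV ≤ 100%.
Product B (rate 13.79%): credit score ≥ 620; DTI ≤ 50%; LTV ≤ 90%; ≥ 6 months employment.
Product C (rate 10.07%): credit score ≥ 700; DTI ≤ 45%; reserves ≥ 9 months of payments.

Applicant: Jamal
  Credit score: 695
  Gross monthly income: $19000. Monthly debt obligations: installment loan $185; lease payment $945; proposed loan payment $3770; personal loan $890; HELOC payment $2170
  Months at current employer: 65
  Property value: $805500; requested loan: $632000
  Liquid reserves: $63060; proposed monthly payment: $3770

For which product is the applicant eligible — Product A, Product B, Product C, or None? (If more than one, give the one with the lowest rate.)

Product A

Total debts = (185 + 945 + 3,770 + 890 + 2,170) = 7,960; DTI = 7,960/19,000 = 41.9%.
LTV = 632,000/805,500 = 78.5%.
Reserves = 63,060/3,770 = 16.7 months.
Product A: score 695 ≥ 640; DTI 41.9% ≤ 43%; LTV 78.5% ≤ 100% → qualifies.
Product B: score 695 ≥ 620; DTI 41.9% ≤ 50%; LTV 78.5% ≤ 90%; employment 65 ≥ 6 mo → qualifies.
Product C: score 695 < 700; DTI 41.9% ≤ 45%; reserves 16.7 ≥ 9 mo → does not qualify.
Qualifying: Product A, Product B. Lowest rate is 8.28% → Product A.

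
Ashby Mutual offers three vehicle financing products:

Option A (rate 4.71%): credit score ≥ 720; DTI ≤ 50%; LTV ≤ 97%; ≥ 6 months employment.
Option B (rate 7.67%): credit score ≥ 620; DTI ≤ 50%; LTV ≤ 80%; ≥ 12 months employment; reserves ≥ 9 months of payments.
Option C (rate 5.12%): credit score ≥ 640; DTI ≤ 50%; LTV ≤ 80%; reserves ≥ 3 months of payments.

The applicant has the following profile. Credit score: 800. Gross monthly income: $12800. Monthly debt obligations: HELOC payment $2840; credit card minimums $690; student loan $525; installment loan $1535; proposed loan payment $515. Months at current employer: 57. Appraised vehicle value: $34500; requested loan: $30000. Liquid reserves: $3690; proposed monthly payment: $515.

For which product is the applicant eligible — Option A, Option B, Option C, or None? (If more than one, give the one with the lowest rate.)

Option A

Total debts = (2,840 + 690 + 525 + 1,535 + 515) = 6,105; DTI = 6,105/12,800 = 47.7%.
LTV = 30,000/34,500 = 87%.
Reserves = 3,690/515 = 7.2 months.
Option A: score 800 ≥ 720; DTI 47.7% ≤ 50%; LTV 87% ≤ 97%; employment 57 ≥ 6 mo → qualifies.
Option B: score 800 ≥ 620; DTI 47.7% ≤ 50%; LTV 87% > 80%; employment 57 ≥ 12 mo; reserves 7.2 < 9 mo → does not qualify.
Option C: score 800 ≥ 640; DTI 47.7% ≤ 50%; LTV 87% > 80%; reserves 7.2 ≥ 3 mo → does not qualify.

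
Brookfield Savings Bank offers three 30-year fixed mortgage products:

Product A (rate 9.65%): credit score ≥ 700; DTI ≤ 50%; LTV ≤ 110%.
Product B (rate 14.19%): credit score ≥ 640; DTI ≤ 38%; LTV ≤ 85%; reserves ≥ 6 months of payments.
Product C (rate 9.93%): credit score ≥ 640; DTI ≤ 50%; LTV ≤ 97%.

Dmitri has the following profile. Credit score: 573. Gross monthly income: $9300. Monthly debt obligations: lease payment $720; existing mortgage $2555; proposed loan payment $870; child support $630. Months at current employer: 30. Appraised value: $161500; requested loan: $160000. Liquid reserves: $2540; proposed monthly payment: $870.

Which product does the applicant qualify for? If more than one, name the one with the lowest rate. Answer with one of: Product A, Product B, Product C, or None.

None

Total debts = (720 + 2,555 + 870 + 630) = 4,775; DTI = 4,775/9,300 = 51.3%.
LTV = 160,000/161,500 = 99.1%.
Reserves = 2,540/870 = 2.9 months.
Product A: score 573 < 700; DTI 51.3% > 50%; LTV 99.1% ≤ 110% → does not qualify.
Product B: score 573 < 640; DTI 51.3% > 38%; LTV 99.1% > 85%; reserves 2.9 < 6 mo → does not qualify.
Product C: score 573 < 640; DTI 51.3% > 50%; LTV 99.1% > 97% → does not qualify.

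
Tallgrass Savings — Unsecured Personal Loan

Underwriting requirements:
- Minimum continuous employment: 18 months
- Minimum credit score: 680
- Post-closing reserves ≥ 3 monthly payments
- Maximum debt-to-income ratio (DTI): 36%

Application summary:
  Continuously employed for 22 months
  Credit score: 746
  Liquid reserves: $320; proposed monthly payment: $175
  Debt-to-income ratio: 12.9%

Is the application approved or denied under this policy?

Employment 22 ≥ 18 months
Credit score 746 ≥ 680 (meets)
Reserves: 320 ÷ 175 = 1.8 months (below 3-month minimum)
DTI 12.9% is within the 36% limit
Fails on reserves.

Denied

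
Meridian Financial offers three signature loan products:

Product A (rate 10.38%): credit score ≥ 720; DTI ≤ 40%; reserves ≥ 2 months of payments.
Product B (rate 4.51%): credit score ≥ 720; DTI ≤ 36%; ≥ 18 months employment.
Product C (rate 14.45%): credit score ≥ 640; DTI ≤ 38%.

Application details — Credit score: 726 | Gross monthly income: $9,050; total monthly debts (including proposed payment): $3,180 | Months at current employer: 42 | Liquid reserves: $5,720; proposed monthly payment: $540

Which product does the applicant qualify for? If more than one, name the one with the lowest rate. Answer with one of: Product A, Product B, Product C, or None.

DTI = 3,180/9,050 = 35.1%.
Reserves = 5,720/540 = 10.6 months.
Product A: score 726 ≥ 720; DTI 35.1% ≤ 40%; reserves 10.6 ≥ 2 mo → qualifies.
Product B: score 726 ≥ 720; DTI 35.1% ≤ 36%; employment 42 ≥ 18 mo → qualifies.
Product C: score 726 ≥ 640; DTI 35.1% ≤ 38% → qualifies.
Qualifying: Product A, Product B, Product C. Lowest rate is 4.51% → Product B.

Product B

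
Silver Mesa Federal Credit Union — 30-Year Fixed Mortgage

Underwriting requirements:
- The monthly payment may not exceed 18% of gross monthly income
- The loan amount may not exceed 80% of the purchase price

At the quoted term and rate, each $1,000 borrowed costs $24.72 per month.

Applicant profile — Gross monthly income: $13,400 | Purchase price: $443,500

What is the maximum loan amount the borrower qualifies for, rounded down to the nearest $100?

Payment cap: 18% × $13,400 = $2,412/month.
At $24.72 per $1,000, that supports 2,412/24.72 × 1,000 ≈ $97,572 → $97,500.
LTV cap: 80% × $443,500 = $354,800 → $354,800.
Binding constraint: payment-to-income.

$97,500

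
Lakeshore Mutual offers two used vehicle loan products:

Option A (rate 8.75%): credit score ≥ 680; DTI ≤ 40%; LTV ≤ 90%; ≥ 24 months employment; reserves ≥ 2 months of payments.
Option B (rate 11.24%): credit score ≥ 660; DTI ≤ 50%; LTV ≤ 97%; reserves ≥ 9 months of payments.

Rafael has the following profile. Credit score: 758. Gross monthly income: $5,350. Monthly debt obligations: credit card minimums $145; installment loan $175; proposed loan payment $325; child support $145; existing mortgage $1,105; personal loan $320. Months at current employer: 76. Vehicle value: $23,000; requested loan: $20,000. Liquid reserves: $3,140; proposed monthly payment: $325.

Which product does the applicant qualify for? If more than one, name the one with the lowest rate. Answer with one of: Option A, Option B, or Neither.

Option B

Total debts = (145 + 175 + 325 + 145 + 1,105 + 320) = 2,215; DTI = 2,215/5,350 = 41.4%.
LTV = 20,000/23,000 = 87%.
Reserves = 3,140/325 = 9.7 months.
Option A: score 758 ≥ 680; DTI 41.4% > 40%; LTV 87% ≤ 90%; employment 76 ≥ 24 mo; reserves 9.7 ≥ 2 mo → does not qualify.
Option B: score 758 ≥ 660; DTI 41.4% ≤ 50%; LTV 87% ≤ 97%; reserves 9.7 ≥ 9 mo → qualifies.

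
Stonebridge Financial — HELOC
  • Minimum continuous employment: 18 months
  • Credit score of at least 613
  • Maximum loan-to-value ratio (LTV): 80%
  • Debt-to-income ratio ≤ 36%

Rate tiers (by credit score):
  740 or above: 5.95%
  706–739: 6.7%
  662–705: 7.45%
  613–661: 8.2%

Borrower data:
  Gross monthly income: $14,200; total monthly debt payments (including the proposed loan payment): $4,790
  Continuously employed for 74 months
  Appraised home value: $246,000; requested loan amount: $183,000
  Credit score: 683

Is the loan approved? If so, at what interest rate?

Credit score 683 ≥ 613 (meets minimum)
Employment 74 ≥ 18 months
Loan-to-value = 183,000/246,000 = 74.4% — pass (80% max)
Debt-to-income = 4,790/14,200 = 33.7% — meets 36% limit
All requirements met. Score 683 falls in the 662–705 tier → 7.45%.

Approved at 7.45%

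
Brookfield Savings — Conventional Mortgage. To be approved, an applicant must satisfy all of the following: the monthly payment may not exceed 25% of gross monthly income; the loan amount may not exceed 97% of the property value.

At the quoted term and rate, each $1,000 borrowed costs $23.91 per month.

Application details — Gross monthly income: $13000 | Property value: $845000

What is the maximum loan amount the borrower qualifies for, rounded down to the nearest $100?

$135,900

Payment cap: 25% × $13,000 = $3,250/month.
At $23.91 per $1,000, that supports 3,250/23.91 × 1,000 ≈ $135,926 → $135,900.
LTV cap: 97% × $845,000 = $819,650 → $819,600.
Binding constraint: payment-to-income.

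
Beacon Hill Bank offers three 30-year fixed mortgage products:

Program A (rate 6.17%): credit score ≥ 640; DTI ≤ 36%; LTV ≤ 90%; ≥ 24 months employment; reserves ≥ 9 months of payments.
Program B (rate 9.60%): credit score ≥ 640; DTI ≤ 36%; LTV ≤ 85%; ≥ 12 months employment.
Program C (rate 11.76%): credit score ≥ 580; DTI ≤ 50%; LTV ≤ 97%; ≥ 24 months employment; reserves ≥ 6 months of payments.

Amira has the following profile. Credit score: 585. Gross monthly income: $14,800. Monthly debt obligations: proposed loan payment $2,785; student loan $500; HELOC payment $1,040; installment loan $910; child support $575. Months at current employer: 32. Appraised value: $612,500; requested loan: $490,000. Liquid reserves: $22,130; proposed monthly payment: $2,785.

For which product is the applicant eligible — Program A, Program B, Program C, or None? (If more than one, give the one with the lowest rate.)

Program C

Total debts = (2,785 + 500 + 1,040 + 910 + 575) = 5,810; DTI = 5,810/14,800 = 39.3%.
LTV = 490,000/612,500 = 80%.
Reserves = 22,130/2,785 = 7.9 months.
Program A: score 585 < 640; DTI 39.3% > 36%; LTV 80% ≤ 90%; employment 32 ≥ 24 mo; reserves 7.9 < 9 mo → does not qualify.
Program B: score 585 < 640; DTI 39.3% > 36%; LTV 80% ≤ 85%; employment 32 ≥ 12 mo → does not qualify.
Program C: score 585 ≥ 580; DTI 39.3% ≤ 50%; LTV 80% ≤ 97%; employment 32 ≥ 24 mo; reserves 7.9 ≥ 6 mo → qualifies.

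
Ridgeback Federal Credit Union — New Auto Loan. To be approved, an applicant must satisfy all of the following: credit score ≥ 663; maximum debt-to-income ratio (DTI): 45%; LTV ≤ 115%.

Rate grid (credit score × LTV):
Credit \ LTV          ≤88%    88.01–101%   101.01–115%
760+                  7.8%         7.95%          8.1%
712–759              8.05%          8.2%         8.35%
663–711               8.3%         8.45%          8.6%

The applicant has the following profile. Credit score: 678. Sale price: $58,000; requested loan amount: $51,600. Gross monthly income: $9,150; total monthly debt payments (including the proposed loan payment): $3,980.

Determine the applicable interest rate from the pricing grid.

8.45%

Credit score 678 ≥ 663; DTI = 3,980/9,150 = 43.5% ≤ 45%
LTV: 51,600 ÷ 58,000 = 89%, within 115% cap
Score 678 is in the 663–711 band; LTV 89% is in the 88.01–101% band → 8.45%.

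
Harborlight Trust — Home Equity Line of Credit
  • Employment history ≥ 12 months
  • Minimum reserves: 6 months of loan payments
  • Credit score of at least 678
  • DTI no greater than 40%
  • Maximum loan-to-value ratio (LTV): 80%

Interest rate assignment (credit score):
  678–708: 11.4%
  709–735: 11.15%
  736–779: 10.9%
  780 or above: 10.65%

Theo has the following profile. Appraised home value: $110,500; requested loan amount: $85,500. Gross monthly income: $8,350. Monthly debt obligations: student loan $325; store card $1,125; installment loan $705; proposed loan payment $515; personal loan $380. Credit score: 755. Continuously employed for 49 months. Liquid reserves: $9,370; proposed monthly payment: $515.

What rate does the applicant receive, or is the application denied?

Approved at 10.9%

Credit score 755 ≥ 678 (meets minimum)
Reserves = 9,370/515 = 18.2 months ≥ 6
Total monthly debts = (325 + 1,125 + 705 + 515 + 380) = 3,050. Debt-to-income = 3,050/8,350 = 36.5% — meets 40% limit
Employment 49 ≥ 12 months
LTV = 85,500/110,500 = 77.4% ≤ 80%
All requirements met. Score 755 falls in the 736–779 tier → 10.9%.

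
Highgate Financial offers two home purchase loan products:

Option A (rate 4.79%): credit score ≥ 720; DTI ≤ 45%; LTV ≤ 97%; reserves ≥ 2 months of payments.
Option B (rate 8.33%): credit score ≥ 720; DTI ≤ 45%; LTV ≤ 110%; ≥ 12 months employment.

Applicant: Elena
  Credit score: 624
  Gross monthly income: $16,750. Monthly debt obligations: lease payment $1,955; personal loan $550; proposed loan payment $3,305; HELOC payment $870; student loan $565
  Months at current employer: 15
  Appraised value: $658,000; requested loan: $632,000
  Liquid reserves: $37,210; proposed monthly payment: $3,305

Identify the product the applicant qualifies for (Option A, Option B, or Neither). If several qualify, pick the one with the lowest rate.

Neither

Total debts = (1,955 + 550 + 3,305 + 870 + 565) = 7,245; DTI = 7,245/16,750 = 43.3%.
LTV = 632,000/658,000 = 96%.
Reserves = 37,210/3,305 = 11.3 months.
Option A: score 624 < 720; DTI 43.3% ≤ 45%; LTV 96% ≤ 97%; reserves 11.3 ≥ 2 mo → does not qualify.
Option B: score 624 < 720; DTI 43.3% ≤ 45%; LTV 96% ≤ 110%; employment 15 ≥ 12 mo → does not qualify.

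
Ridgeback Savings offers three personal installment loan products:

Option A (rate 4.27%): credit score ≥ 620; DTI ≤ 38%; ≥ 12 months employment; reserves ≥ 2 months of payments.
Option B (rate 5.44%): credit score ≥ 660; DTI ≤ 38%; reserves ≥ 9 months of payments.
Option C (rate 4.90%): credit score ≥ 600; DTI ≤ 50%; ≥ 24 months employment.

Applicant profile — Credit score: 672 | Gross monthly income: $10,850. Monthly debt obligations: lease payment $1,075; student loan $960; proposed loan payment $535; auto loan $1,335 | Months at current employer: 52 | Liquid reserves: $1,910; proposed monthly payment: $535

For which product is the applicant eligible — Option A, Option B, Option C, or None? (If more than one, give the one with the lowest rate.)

Option A

Total debts = (1,075 + 960 + 535 + 1,335) = 3,905; DTI = 3,905/10,850 = 36%.
Reserves = 1,910/535 = 3.6 months.
Option A: score 672 ≥ 620; DTI 36% ≤ 38%; employment 52 ≥ 12 mo; reserves 3.6 ≥ 2 mo → qualifies.
Option B: score 672 ≥ 660; DTI 36% ≤ 38%; reserves 3.6 < 9 mo → does not qualify.
Option C: score 672 ≥ 600; DTI 36% ≤ 50%; employment 52 ≥ 24 mo → qualifies.
Qualifying: Option A, Option C. Lowest rate is 4.27% → Option A.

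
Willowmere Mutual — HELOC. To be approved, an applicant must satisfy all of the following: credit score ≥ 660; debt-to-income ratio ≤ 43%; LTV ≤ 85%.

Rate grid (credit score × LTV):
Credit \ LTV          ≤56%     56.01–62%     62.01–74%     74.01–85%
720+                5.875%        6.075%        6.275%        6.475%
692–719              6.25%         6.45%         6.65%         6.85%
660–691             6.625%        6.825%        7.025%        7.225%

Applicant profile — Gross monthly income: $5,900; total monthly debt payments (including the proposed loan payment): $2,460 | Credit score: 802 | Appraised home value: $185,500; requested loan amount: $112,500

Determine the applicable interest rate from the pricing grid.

6.075%

Credit score 802 ≥ 660; DTI = 2,460/5,900 = 41.7% ≤ 43%
LTV = 112,500/185,500 = 60.6% ≤ 85%
Row: 802 falls in 720+. Column: 60.6% falls in 56.01–62%. Rate = 6.075%.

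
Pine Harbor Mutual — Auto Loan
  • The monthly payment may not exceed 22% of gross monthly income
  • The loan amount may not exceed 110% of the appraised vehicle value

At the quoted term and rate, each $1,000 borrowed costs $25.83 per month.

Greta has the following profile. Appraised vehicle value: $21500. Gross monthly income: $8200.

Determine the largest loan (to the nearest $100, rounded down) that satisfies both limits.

Payment cap: 22% × $8,200 = $1,804/month.
At $25.83 per $1,000, that supports 1,804/25.83 × 1,000 ≈ $69,841 → $69,800.
LTV cap: 110% × $21,500 = $23,650 → $23,600.
Binding constraint: loan-to-value.

$23,600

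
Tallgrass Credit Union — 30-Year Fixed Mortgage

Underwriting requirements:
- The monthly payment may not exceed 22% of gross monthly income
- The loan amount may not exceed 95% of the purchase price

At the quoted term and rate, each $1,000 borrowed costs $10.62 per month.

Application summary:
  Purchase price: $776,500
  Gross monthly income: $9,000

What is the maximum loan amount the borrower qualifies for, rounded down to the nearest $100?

$186,400

Payment cap: 22% × $9,000 = $1,980/month.
At $10.62 per $1,000, that supports 1,980/10.62 × 1,000 ≈ $186,440 → $186,400.
LTV cap: 95% × $776,500 = $737,675 → $737,600.
Binding constraint: payment-to-income.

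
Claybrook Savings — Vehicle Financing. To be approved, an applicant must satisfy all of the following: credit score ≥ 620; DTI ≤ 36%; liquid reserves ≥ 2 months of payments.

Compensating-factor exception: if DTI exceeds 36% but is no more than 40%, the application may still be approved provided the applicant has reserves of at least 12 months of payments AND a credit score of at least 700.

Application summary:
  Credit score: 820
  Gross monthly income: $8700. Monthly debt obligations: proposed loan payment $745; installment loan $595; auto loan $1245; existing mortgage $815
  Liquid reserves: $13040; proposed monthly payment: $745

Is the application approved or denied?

Approved

Credit score 820 ≥ 620 (meets base)
Total debts = (745 + 595 + 1,245 + 815) = 3,400. DTI = 3,400/8,700 = 39.1% > 36% — standard DTI limit exceeded.
Reserves: 13,040 ÷ 745 = 17.5 months (meets 2-month minimum)
39.1% falls in the override range (36%–40%), so the compensating-factor test applies.
Reserves 17.5 ≥ 12 months; credit score 820 ≥ 700.
Both compensating conditions met → exception applies.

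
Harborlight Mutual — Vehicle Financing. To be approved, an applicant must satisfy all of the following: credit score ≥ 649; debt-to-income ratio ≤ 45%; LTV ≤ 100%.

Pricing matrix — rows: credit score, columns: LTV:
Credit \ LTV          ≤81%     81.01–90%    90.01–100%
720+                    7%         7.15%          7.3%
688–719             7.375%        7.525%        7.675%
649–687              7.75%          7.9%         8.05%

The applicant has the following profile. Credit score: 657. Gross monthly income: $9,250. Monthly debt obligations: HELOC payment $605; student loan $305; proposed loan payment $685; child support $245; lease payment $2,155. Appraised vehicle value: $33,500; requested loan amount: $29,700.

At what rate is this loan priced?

Credit score 657 ≥ 649; Total monthly debts = (605 + 305 + 685 + 245 + 2,155) = 3,995. Debt-to-income = 3,995/9,250 = 43.2% — meets 45% limit
LTV = 29,700/33,500 = 88.7% ≤ 100%
Credit 657 → row 649–687; LTV 88.7% → column 81.01–90%. Grid cell → 7.9%.

7.9%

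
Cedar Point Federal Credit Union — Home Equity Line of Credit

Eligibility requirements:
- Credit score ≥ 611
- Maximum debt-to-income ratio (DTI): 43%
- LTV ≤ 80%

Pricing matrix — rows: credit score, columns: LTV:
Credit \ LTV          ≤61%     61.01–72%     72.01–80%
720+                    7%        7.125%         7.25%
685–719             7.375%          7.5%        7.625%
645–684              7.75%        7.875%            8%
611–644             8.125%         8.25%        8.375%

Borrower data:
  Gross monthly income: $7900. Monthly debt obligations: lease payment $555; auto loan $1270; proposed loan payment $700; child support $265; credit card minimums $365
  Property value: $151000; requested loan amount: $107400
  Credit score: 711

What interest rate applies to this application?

7.5%

Credit score 711 ≥ 611; Total monthly debts = (555 + 1,270 + 700 + 265 + 365) = 3,155. DTI = 3,155/7,900 = 39.9% ≤ 43%
LTV = 107,400/151,000 = 71.1% ≤ 80%
Score 711 is in the 685–719 band; LTV 71.1% is in the 61.01–72% band → 7.5%.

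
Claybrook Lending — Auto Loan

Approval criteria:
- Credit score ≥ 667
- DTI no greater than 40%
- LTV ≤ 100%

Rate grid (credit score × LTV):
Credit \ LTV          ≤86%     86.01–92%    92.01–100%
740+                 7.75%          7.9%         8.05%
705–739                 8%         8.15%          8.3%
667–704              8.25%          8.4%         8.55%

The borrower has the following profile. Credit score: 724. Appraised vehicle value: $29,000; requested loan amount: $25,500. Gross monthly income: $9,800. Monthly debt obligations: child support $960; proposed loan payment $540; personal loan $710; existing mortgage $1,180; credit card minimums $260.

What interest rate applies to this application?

8.15%

Credit score 724 ≥ 667; Total monthly debts = (960 + 540 + 710 + 1,180 + 260) = 3,650. Debt-to-income = 3,650/9,800 = 37.2% — meets 40% limit
Loan-to-value = 25,500/29,000 = 87.9% — pass (100% max)
Row: 724 falls in 705–739. Column: 87.9% falls in 86.01–92%. Rate = 8.15%.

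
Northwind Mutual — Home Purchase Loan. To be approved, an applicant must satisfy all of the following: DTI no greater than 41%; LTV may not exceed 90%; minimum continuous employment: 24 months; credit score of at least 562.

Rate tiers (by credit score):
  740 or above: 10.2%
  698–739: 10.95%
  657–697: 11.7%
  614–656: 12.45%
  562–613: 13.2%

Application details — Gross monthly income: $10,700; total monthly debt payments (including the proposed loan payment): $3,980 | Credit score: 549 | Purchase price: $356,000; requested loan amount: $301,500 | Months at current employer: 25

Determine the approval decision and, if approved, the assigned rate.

Denied

Credit score 549 < 562 (below minimum)
Employment 25 ≥ 24 months
DTI: 3,980 ÷ 10,700 = 37.2%, within the 41% cap
LTV: 301,500 ÷ 356,000 = 84.7%, within 90% cap
Not all requirements met → denied.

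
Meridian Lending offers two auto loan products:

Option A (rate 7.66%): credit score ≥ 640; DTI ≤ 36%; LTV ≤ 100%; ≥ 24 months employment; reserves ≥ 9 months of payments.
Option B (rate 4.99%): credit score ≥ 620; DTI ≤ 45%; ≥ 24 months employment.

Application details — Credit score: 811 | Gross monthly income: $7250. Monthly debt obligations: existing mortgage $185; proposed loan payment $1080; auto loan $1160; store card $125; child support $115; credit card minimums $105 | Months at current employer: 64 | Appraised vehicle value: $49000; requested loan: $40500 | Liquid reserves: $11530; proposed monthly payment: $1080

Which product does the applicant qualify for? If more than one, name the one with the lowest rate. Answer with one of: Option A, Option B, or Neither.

Total debts = (185 + 1,080 + 1,160 + 125 + 115 + 105) = 2,770; DTI = 2,770/7,250 = 38.2%.
LTV = 40,500/49,000 = 82.7%.
Reserves = 11,530/1,080 = 10.7 months.
Option A: score 811 ≥ 640; DTI 38.2% > 36%; LTV 82.7% ≤ 100%; employment 64 ≥ 24 mo; reserves 10.7 ≥ 9 mo → does not qualify.
Option B: score 811 ≥ 620; DTI 38.2% ≤ 45%; employment 64 ≥ 24 mo → qualifies.

Option B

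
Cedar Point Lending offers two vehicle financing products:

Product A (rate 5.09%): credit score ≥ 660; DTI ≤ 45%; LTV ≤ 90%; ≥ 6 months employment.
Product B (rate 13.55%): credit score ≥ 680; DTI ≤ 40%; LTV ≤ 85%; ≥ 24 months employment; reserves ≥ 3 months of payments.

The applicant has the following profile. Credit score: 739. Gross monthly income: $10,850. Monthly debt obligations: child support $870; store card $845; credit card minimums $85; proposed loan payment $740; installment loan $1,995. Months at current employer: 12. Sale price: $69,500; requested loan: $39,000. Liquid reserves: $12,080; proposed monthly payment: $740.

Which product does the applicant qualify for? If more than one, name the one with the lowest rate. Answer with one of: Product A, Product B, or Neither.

Total debts = (870 + 845 + 85 + 740 + 1,995) = 4,535; DTI = 4,535/10,850 = 41.8%.
LTV = 39,000/69,500 = 56.1%.
Reserves = 12,080/740 = 16.3 months.
Product A: score 739 ≥ 660; DTI 41.8% ≤ 45%; LTV 56.1% ≤ 90%; employment 12 ≥ 6 mo → qualifies.
Product B: score 739 ≥ 680; DTI 41.8% > 40%; LTV 56.1% ≤ 85%; employment 12 < 24 mo; reserves 16.3 ≥ 3 mo → does not qualify.

Product A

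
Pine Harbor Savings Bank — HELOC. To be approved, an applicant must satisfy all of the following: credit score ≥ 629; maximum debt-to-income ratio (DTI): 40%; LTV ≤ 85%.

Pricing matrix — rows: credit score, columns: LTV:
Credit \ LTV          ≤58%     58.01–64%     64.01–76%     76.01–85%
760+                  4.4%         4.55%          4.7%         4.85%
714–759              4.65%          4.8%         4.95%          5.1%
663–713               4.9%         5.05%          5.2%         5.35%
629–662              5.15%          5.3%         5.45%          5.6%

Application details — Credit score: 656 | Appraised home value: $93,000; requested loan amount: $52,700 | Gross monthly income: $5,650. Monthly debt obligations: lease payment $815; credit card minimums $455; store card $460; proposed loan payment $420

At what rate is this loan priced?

Credit score 656 ≥ 629; Total monthly debts = (815 + 455 + 460 + 420) = 2,150. DTI: 2,150 ÷ 5,650 = 38.1%, within the 40% cap
Loan-to-value = 52,700/93,000 = 56.7% — pass (85% max)
Row: 656 falls in 629–662. Column: 56.7% falls in ≤58%. Rate = 5.15%.

5.15%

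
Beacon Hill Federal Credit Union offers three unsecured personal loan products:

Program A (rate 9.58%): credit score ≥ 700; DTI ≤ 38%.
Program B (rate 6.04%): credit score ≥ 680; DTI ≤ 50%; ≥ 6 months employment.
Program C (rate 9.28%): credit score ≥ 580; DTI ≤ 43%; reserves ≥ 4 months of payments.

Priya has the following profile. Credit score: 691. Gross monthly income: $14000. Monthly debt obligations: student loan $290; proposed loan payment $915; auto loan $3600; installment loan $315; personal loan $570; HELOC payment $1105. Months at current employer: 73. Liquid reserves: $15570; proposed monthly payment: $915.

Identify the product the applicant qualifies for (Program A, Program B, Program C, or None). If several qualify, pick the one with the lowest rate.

Program B

Total debts = (290 + 915 + 3,600 + 315 + 570 + 1,105) = 6,795; DTI = 6,795/14,000 = 48.5%.
Reserves = 15,570/915 = 17.0 months.
Program A: score 691 < 700; DTI 48.5% > 38% → does not qualify.
Program B: score 691 ≥ 680; DTI 48.5% ≤ 50%; employment 73 ≥ 6 mo → qualifies.
Program C: score 691 ≥ 580; DTI 48.5% > 43%; reserves 17.0 ≥ 4 mo → does not qualify.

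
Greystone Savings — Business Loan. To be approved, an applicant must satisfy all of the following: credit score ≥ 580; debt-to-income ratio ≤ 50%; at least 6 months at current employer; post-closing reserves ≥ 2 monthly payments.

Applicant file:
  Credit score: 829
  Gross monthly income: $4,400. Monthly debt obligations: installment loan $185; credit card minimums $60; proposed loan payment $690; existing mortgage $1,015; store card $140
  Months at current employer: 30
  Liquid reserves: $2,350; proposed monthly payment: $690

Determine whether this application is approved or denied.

Approved

Credit score 829 ≥ 580 (meets)
Total monthly debts = (185 + 60 + 690 + 1,015 + 140) = 2,090. DTI: 2,090 ÷ 4,400 = 47.5%, within the 50% cap
Employment 30 ≥ 6 months
Reserves: 2,350 ÷ 690 = 3.4 months (meets 2-month minimum)
All criteria satisfied.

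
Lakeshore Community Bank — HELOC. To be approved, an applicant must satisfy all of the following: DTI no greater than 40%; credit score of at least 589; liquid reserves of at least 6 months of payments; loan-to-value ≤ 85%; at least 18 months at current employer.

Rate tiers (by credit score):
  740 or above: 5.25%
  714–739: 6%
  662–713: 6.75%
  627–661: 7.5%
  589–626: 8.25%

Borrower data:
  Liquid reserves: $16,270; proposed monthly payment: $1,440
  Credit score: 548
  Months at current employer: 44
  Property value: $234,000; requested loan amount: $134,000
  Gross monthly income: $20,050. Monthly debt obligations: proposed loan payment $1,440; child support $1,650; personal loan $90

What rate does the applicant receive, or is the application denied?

Credit score 548 < 589 (below minimum)
Total monthly debts = (1,440 + 1,650 + 90) = 3,180. DTI = 3,180/20,050 = 15.9% ≤ 40%
Employment 44 ≥ 18 months
Reserves = 16,270/1,440 = 11.3 months ≥ 6
LTV: 134,000 ÷ 234,000 = 57.3%, within 85% cap
Not all requirements met → denied.

Denied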